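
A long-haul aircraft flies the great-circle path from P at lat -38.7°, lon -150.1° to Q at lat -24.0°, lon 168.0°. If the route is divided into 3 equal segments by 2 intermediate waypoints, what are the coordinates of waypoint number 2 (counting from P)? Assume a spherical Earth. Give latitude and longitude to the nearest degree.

Convert each endpoint to a unit vector on the sphere (x = cos φ cos λ, y = cos φ sin λ, z = sin φ).
The central angle between the endpoints is δ = arccos(p₁·p₂) ≈ 0.668 rad (38.3°).
Interpolate at f = 2/3 with slerp weights a = sin((1−f)δ)/sin δ ≈ 0.357, b = sin(fδ)/sin δ ≈ 0.695.
p = a·p₁ + b·p₂ ≈ (-0.863, -0.007, -0.506); φ = arcsin(p_z) ≈ -30.38°, λ = atan2(p_y, p_x) ≈ -179.56°.

≈ lat -30°, lon 180°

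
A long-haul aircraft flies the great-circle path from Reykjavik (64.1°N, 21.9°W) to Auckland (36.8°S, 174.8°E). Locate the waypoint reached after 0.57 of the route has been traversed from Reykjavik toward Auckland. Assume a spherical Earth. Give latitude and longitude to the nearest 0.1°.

From cos δ = sin φ₁ sin φ₂ + cos φ₁ cos φ₂ cos Δλ, the central angle is δ ≈ 2.634 rad (150.9°).
Interpolate at f = 0.57 with slerp weights a = sin((1−f)δ)/sin δ ≈ 1.863, b = sin(fδ)/sin δ ≈ 2.052.
p = a·p₁ + b·p₂ ≈ (-0.881, -0.155, 0.446); φ = arcsin(p_z) ≈ 26.51°, λ = atan2(p_y, p_x) ≈ -170.06°.

≈ (26.5°N, 170.1°W)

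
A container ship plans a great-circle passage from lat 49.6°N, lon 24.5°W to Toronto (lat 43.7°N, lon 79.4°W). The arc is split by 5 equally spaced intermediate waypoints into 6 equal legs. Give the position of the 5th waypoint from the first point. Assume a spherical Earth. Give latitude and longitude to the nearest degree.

≈ lat 46°N, lon 71°W

Convert each endpoint to a unit vector on the sphere (x = cos φ cos λ, y = cos φ sin λ, z = sin φ).
The central angle between the endpoints is δ = arccos(p₁·p₂) ≈ 0.651 rad (37.3°).
Interpolate at f = 5/6 with slerp weights a = sin((1−f)δ)/sin δ ≈ 0.179, b = sin(fδ)/sin δ ≈ 0.852.
p = a·p₁ + b·p₂ ≈ (0.219, -0.653, 0.725); φ = arcsin(p_z) ≈ 46.44°, λ = atan2(p_y, p_x) ≈ -71.50°.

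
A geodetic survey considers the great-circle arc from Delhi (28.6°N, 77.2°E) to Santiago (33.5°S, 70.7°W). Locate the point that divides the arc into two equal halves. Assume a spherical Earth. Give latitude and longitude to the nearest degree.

Convert each endpoint to a unit vector on the sphere (x = cos φ cos λ, y = cos φ sin λ, z = sin φ).
The central angle between the endpoints is δ = arccos(p₁·p₂) ≈ 2.656 rad (152.2°).
Interpolate at f = 1/2 with slerp weights a = sin((1−f)δ)/sin δ ≈ 2.080, b = sin(fδ)/sin δ ≈ 2.080.
p = a·p₁ + b·p₂ ≈ (0.978, 0.144, -0.152); φ = arcsin(p_z) ≈ -8.76°, λ = atan2(p_y, p_x) ≈ 8.37°.

≈ (9°S, 8°E)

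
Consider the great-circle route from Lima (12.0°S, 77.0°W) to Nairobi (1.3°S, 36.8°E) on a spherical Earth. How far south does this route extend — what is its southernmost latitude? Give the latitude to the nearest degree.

≈ 14°S

The great circle lies in the plane with unit normal n̂ = (p₁ × p₂)/|p₁ × p₂|.
Here n̂_z ≈ +0.972; the vertex latitude is φ_max = arccos|n̂_z| ≈ 13.7°.
Check via Clairaut: cos φ_max = |cos φ₁| · sin C = cos(12.0°)·sin(96.6°) ≈ 0.972, again giving ≈ 13.7°.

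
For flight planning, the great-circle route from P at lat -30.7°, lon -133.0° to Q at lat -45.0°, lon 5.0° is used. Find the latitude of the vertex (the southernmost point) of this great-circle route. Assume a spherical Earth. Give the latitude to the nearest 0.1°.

The great circle lies in the plane with unit normal n̂ = (p₁ × p₂)/|p₁ × p₂|.
Here n̂_z ≈ +0.409; the vertex latitude is φ_max = arccos|n̂_z| ≈ 65.9°.

≈ -65.9°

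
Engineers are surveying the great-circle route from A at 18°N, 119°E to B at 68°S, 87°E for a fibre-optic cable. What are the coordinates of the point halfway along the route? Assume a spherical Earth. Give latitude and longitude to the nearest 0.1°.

≈ 25.7°S, 110.1°E

The haversine formula gives a central angle δ ≈ 1.555 rad (89.1°) between the endpoints.
Interpolate at f = 1/2 with slerp weights a = sin((1−f)δ)/sin δ ≈ 0.702, b = sin(fδ)/sin δ ≈ 0.702.
p = a·p₁ + b·p₂ ≈ (-0.310, 0.846, -0.434); φ = arcsin(p_z) ≈ -25.70°, λ = atan2(p_y, p_x) ≈ 110.11°.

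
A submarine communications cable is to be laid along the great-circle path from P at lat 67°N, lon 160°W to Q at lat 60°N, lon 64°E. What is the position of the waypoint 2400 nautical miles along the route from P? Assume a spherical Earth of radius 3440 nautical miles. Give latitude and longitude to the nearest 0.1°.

≈ lat 68.2°N, lon 72.7°E

The haversine formula gives a central angle δ ≈ 0.854 rad (49.0°) between the endpoints. The total great-circle distance is δ·R ≈ 0.854 × 3440 ≈ 2939 nmi, so the target fraction is f = 2400/2939 ≈ 0.817.
Interpolate at f ≈ 0.817 with slerp weights a = sin((1−f)δ)/sin δ ≈ 0.207, b = sin(fδ)/sin δ ≈ 0.852.
p = a·p₁ + b·p₂ ≈ (0.111, 0.355, 0.928); φ = arcsin(p_z) ≈ 68.16°, λ = atan2(p_y, p_x) ≈ 72.69°.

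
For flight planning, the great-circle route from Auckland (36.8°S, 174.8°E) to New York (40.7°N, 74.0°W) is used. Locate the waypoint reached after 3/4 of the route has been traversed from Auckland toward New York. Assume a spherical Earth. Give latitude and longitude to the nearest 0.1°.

From cos δ = sin φ₁ sin φ₂ + cos φ₁ cos φ₂ cos Δλ, the central angle is δ ≈ 2.227 rad (127.6°).
Interpolate at f = 3/4 with slerp weights a = sin((1−f)δ)/sin δ ≈ 0.667, b = sin(fδ)/sin δ ≈ 1.256.
p = a·p₁ + b·p₂ ≈ (-0.269, -0.867, 0.419); φ = arcsin(p_z) ≈ 24.80°, λ = atan2(p_y, p_x) ≈ -107.27°.

≈ 24.8°N, 107.3°W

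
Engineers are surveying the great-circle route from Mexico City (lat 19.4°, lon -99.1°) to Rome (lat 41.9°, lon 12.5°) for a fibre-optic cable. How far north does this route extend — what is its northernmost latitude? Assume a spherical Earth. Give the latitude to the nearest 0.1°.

The great circle lies in the plane with unit normal n̂ = (p₁ × p₂)/|p₁ × p₂|.
Here n̂_z ≈ +0.653; the vertex latitude is φ_max = arccos|n̂_z| ≈ 49.2°.
Check via Clairaut: cos φ_max = |cos φ₁| · sin C = cos(19.4°)·sin(43.8°) ≈ 0.653, again giving ≈ 49.2°.

≈ 49.2°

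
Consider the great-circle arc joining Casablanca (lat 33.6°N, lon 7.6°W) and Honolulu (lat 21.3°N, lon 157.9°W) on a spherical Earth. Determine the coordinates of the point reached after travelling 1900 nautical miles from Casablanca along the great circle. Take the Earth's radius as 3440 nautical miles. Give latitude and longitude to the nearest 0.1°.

≈ lat 57.5°N, lon 38.4°W

From cos δ = sin φ₁ sin φ₂ + cos φ₁ cos φ₂ cos Δλ, the central angle is δ ≈ 2.064 rad (118.2°). The total great-circle distance is δ·R ≈ 2.064 × 3440 ≈ 7099 nmi, so the target fraction is f = 1900/7099 ≈ 0.268.
Interpolate at f ≈ 0.268 with slerp weights a = sin((1−f)δ)/sin δ ≈ 1.133, b = sin(fδ)/sin δ ≈ 0.596.
p = a·p₁ + b·p₂ ≈ (0.421, -0.334, 0.843); φ = arcsin(p_z) ≈ 57.49°, λ = atan2(p_y, p_x) ≈ -38.37°.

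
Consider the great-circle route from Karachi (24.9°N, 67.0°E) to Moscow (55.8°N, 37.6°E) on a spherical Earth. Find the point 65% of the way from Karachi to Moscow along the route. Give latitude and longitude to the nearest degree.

≈ 46°N, 51°E

Write both endpoints as unit vectors p₁, p₂ with components (cos φ cos λ, cos φ sin λ, sin φ).
The central angle between the endpoints is δ = arccos(p₁·p₂) ≈ 0.656 rad (37.6°).
Interpolate at f = 0.65 with slerp weights a = sin((1−f)δ)/sin δ ≈ 0.373, b = sin(fδ)/sin δ ≈ 0.678.
p = a·p₁ + b·p₂ ≈ (0.434, 0.544, 0.718); φ = arcsin(p_z) ≈ 45.88°, λ = atan2(p_y, p_x) ≈ 51.41°.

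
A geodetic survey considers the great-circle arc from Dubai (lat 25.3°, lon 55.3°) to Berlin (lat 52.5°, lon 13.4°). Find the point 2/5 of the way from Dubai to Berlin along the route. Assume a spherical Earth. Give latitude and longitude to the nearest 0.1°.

Write both endpoints as unit vectors p₁, p₂ with components (cos φ cos λ, cos φ sin λ, sin φ).
The central angle between the endpoints is δ = arccos(p₁·p₂) ≈ 0.725 rad (41.5°).
Interpolate at f = 2/5 with slerp weights a = sin((1−f)δ)/sin δ ≈ 0.635, b = sin(fδ)/sin δ ≈ 0.431.
p = a·p₁ + b·p₂ ≈ (0.582, 0.533, 0.614); φ = arcsin(p_z) ≈ 37.85°, λ = atan2(p_y, p_x) ≈ 42.47°.

≈ lat 37.9°, lon 42.5°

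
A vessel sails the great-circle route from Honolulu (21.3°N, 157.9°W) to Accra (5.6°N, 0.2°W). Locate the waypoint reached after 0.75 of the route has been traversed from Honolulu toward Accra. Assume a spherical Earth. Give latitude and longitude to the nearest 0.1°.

≈ 32.7°N, 26.2°W

Convert each endpoint to a unit vector on the sphere (x = cos φ cos λ, y = cos φ sin λ, z = sin φ).
The central angle between the endpoints is δ = arccos(p₁·p₂) ≈ 2.536 rad (145.3°).
Interpolate at f = 0.75 with slerp weights a = sin((1−f)δ)/sin δ ≈ 1.042, b = sin(fδ)/sin δ ≈ 1.662.
p = a·p₁ + b·p₂ ≈ (0.755, -0.371, 0.541); φ = arcsin(p_z) ≈ 32.72°, λ = atan2(p_y, p_x) ≈ -26.16°.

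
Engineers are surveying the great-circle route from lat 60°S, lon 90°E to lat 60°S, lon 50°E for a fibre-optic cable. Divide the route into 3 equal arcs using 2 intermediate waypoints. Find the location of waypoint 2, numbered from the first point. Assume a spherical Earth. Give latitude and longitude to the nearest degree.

Convert each endpoint to a unit vector on the sphere (x = cos φ cos λ, y = cos φ sin λ, z = sin φ).
The central angle between the endpoints is δ = arccos(p₁·p₂) ≈ 0.344 rad (19.7°).
Interpolate at f = 2/3 with slerp weights a = sin((1−f)δ)/sin δ ≈ 0.339, b = sin(fδ)/sin δ ≈ 0.674.
p = a·p₁ + b·p₂ ≈ (0.217, 0.428, -0.878); φ = arcsin(p_z) ≈ -61.35°, λ = atan2(p_y, p_x) ≈ 63.14°.

≈ lat 61°S, lon 63°E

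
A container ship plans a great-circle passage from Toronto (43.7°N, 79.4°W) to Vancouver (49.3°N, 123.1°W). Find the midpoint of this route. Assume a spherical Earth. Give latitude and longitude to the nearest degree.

≈ (49°N, 100°W)

Write both endpoints as unit vectors p₁, p₂ with components (cos φ cos λ, cos φ sin λ, sin φ).
The central angle between the endpoints is δ = arccos(p₁·p₂) ≈ 0.526 rad (30.2°).
Interpolate at f = 1/2 with slerp weights a = sin((1−f)δ)/sin δ ≈ 0.518, b = sin(fδ)/sin δ ≈ 0.518.
p = a·p₁ + b·p₂ ≈ (-0.116, -0.651, 0.750); φ = arcsin(p_z) ≈ 48.62°, λ = atan2(p_y, p_x) ≈ -100.07°.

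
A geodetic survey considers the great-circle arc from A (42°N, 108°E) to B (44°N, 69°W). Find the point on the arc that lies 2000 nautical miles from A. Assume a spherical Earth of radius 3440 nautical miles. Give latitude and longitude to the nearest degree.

≈ (75°N, 103°E)

Write both endpoints as unit vectors p₁, p₂ with components (cos φ cos λ, cos φ sin λ, sin φ).
The central angle between the endpoints is δ = arccos(p₁·p₂) ≈ 1.640 rad (94.0°). The total great-circle distance is δ·R ≈ 1.640 × 3440 ≈ 5641 nmi, so the target fraction is f = 2000/5641 ≈ 0.355.
Interpolate at f ≈ 0.355 with slerp weights a = sin((1−f)δ)/sin δ ≈ 0.874, b = sin(fδ)/sin δ ≈ 0.551.
p = a·p₁ + b·p₂ ≈ (-0.059, 0.248, 0.967); φ = arcsin(p_z) ≈ 75.25°, λ = atan2(p_y, p_x) ≈ 103.33°.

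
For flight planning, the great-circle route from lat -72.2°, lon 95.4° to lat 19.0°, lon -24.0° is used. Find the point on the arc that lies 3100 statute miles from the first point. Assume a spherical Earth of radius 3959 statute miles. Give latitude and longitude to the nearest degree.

From cos δ = sin φ₁ sin φ₂ + cos φ₁ cos φ₂ cos Δλ, the central angle is δ ≈ 2.040 rad (116.9°). The total great-circle distance is δ·R ≈ 2.040 × 3959 ≈ 8075 mi, so the target fraction is f = 3100/8075 ≈ 0.384.
Interpolate at f ≈ 0.384 with slerp weights a = sin((1−f)δ)/sin δ ≈ 1.066, b = sin(fδ)/sin δ ≈ 0.791.
p = a·p₁ + b·p₂ ≈ (0.652, 0.020, -0.758); φ = arcsin(p_z) ≈ -49.26°, λ = atan2(p_y, p_x) ≈ 1.79°.

≈ lat -49°, lon 2°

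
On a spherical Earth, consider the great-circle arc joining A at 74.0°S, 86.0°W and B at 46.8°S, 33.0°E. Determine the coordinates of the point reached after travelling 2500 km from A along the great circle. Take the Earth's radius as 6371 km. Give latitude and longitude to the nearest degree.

From cos δ = sin φ₁ sin φ₂ + cos φ₁ cos φ₂ cos Δλ, the central angle is δ ≈ 0.916 rad (52.5°). The total great-circle distance is δ·R ≈ 0.916 × 6371 ≈ 5834 km, so the target fraction is f = 2500/5834 ≈ 0.429.
Interpolate at f ≈ 0.429 with slerp weights a = sin((1−f)δ)/sin δ ≈ 0.630, b = sin(fδ)/sin δ ≈ 0.482.
p = a·p₁ + b·p₂ ≈ (0.289, 0.007, -0.957); φ = arcsin(p_z) ≈ -73.20°, λ = atan2(p_y, p_x) ≈ 1.29°.

≈ 73°S, 1°E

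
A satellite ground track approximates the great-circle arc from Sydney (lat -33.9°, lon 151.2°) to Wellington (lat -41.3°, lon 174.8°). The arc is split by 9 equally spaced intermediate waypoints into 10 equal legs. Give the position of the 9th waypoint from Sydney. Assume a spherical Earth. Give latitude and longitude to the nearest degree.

≈ lat -41°, lon 172°

Write both endpoints as unit vectors p₁, p₂ with components (cos φ cos λ, cos φ sin λ, sin φ).
The central angle between the endpoints is δ = arccos(p₁·p₂) ≈ 0.350 rad (20.0°).
Interpolate at f = 9/10 with slerp weights a = sin((1−f)δ)/sin δ ≈ 0.102, b = sin(fδ)/sin δ ≈ 0.904.
p = a·p₁ + b·p₂ ≈ (-0.750, 0.102, -0.653); φ = arcsin(p_z) ≈ -40.79°, λ = atan2(p_y, p_x) ≈ 172.23°.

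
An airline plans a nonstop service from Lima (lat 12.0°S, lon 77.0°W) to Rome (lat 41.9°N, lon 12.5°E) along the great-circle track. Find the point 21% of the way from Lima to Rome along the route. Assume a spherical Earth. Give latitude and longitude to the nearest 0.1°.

≈ lat 1.8°N, lon 61.7°W

Convert each endpoint to a unit vector on the sphere (x = cos φ cos λ, y = cos φ sin λ, z = sin φ).
The central angle between the endpoints is δ = arccos(p₁·p₂) ≈ 1.704 rad (97.6°).
Interpolate at f = 0.21 with slerp weights a = sin((1−f)δ)/sin δ ≈ 0.983, b = sin(fδ)/sin δ ≈ 0.353.
p = a·p₁ + b·p₂ ≈ (0.473, -0.880, 0.031); φ = arcsin(p_z) ≈ 1.80°, λ = atan2(p_y, p_x) ≈ -61.75°.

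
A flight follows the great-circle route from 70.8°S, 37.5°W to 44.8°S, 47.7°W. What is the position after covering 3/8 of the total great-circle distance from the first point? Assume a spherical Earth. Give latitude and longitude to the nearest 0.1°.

Write both endpoints as unit vectors p₁, p₂ with components (cos φ cos λ, cos φ sin λ, sin φ).
The central angle between the endpoints is δ = arccos(p₁·p₂) ≈ 0.462 rad (26.5°).
Interpolate at f = 3/8 with slerp weights a = sin((1−f)δ)/sin δ ≈ 0.639, b = sin(fδ)/sin δ ≈ 0.387.
p = a·p₁ + b·p₂ ≈ (0.351, -0.331, -0.876); φ = arcsin(p_z) ≈ -61.14°, λ = atan2(p_y, p_x) ≈ -43.28°.

≈ 61.1°S, 43.3°W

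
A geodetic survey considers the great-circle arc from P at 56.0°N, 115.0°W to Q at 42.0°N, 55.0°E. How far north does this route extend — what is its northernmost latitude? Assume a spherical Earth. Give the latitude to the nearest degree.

The great circle lies in the plane with unit normal n̂ = (p₁ × p₂)/|p₁ × p₂|.
Here n̂_z ≈ +0.073; the vertex latitude is φ_max = arccos|n̂_z| ≈ 85.8°.
Check via Clairaut: cos φ_max = |cos φ₁| · sin C = cos(56.0°)·sin(7.5°) ≈ 0.073, again giving ≈ 85.8°.

≈ 86°N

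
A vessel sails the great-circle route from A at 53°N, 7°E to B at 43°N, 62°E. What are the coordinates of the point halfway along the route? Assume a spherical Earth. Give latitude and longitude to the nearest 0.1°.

≈ 51.4°N, 37.4°E

The haversine formula gives a central angle δ ≈ 0.648 rad (37.1°) between the endpoints.
Interpolate at f = 1/2 with slerp weights a = sin((1−f)δ)/sin δ ≈ 0.527, b = sin(fδ)/sin δ ≈ 0.527.
p = a·p₁ + b·p₂ ≈ (0.496, 0.379, 0.781); φ = arcsin(p_z) ≈ 51.35°, λ = atan2(p_y, p_x) ≈ 37.40°.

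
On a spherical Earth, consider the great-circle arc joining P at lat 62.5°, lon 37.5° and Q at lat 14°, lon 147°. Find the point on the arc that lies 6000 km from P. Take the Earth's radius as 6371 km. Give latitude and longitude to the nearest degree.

≈ lat 42°, lon 129°

The haversine formula gives a central angle δ ≈ 1.506 rad (86.3°) between the endpoints. The total great-circle distance is δ·R ≈ 1.506 × 6371 ≈ 9593 km, so the target fraction is f = 6000/9593 ≈ 0.625.
Interpolate at f ≈ 0.625 with slerp weights a = sin((1−f)δ)/sin δ ≈ 0.536, b = sin(fδ)/sin δ ≈ 0.810.
p = a·p₁ + b·p₂ ≈ (-0.463, 0.579, 0.671); φ = arcsin(p_z) ≈ 42.16°, λ = atan2(p_y, p_x) ≈ 128.67°.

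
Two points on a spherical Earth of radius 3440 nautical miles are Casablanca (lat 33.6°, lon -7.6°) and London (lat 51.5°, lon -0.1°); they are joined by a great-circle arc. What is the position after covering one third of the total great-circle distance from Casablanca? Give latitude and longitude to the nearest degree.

≈ lat 40°, lon -6°

From cos δ = sin φ₁ sin φ₂ + cos φ₁ cos φ₂ cos Δλ, the central angle is δ ≈ 0.327 rad (18.7°).
Interpolate at f = 1/3 with slerp weights a = sin((1−f)δ)/sin δ ≈ 0.673, b = sin(fδ)/sin δ ≈ 0.339.
p = a·p₁ + b·p₂ ≈ (0.767, -0.075, 0.638); φ = arcsin(p_z) ≈ 39.62°, λ = atan2(p_y, p_x) ≈ -5.55°.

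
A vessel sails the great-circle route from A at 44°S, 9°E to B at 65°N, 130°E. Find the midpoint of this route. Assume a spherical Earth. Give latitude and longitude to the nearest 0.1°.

From cos δ = sin φ₁ sin φ₂ + cos φ₁ cos φ₂ cos Δλ, the central angle is δ ≈ 2.475 rad (141.8°).
Interpolate at f = 1/2 with slerp weights a = sin((1−f)δ)/sin δ ≈ 1.529, b = sin(fδ)/sin δ ≈ 1.529.
p = a·p₁ + b·p₂ ≈ (0.671, 0.667, 0.324); φ = arcsin(p_z) ≈ 18.88°, λ = atan2(p_y, p_x) ≈ 44.83°.

≈ 18.9°N, 44.8°E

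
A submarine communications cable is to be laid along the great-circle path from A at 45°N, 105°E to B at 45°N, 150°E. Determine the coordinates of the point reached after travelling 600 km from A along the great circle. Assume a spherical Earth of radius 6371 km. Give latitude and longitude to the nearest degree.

≈ 46°N, 113°E

Convert each endpoint to a unit vector on the sphere (x = cos φ cos λ, y = cos φ sin λ, z = sin φ).
The central angle between the endpoints is δ = arccos(p₁·p₂) ≈ 0.548 rad (31.4°). The total great-circle distance is δ·R ≈ 0.548 × 6371 ≈ 3491 km, so the target fraction is f = 600/3491 ≈ 0.172.
Interpolate at f ≈ 0.172 with slerp weights a = sin((1−f)δ)/sin δ ≈ 0.842, b = sin(fδ)/sin δ ≈ 0.180.
p = a·p₁ + b·p₂ ≈ (-0.265, 0.639, 0.723); φ = arcsin(p_z) ≈ 46.27°, λ = atan2(p_y, p_x) ≈ 112.50°.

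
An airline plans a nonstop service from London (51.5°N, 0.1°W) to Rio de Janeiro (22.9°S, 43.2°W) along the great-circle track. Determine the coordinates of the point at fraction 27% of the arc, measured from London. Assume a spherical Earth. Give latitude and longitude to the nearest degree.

≈ (33°N, 17°W)

Convert each endpoint to a unit vector on the sphere (x = cos φ cos λ, y = cos φ sin λ, z = sin φ).
The central angle between the endpoints is δ = arccos(p₁·p₂) ≈ 1.456 rad (83.4°).
Interpolate at f = 0.27 with slerp weights a = sin((1−f)δ)/sin δ ≈ 0.880, b = sin(fδ)/sin δ ≈ 0.386.
p = a·p₁ + b·p₂ ≈ (0.807, -0.244, 0.538); φ = arcsin(p_z) ≈ 32.57°, λ = atan2(p_y, p_x) ≈ -16.84°.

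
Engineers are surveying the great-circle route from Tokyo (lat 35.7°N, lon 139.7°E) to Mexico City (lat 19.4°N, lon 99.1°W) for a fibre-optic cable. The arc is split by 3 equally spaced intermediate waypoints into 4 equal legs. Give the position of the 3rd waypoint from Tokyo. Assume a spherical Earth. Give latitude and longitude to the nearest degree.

≈ lat 36°N, lon 121°W

Convert each endpoint to a unit vector on the sphere (x = cos φ cos λ, y = cos φ sin λ, z = sin φ).
The central angle between the endpoints is δ = arccos(p₁·p₂) ≈ 1.775 rad (101.7°).
Interpolate at f = 3/4 with slerp weights a = sin((1−f)δ)/sin δ ≈ 0.438, b = sin(fδ)/sin δ ≈ 0.992.
p = a·p₁ + b·p₂ ≈ (-0.420, -0.694, 0.585); φ = arcsin(p_z) ≈ 35.83°, λ = atan2(p_y, p_x) ≈ -121.17°.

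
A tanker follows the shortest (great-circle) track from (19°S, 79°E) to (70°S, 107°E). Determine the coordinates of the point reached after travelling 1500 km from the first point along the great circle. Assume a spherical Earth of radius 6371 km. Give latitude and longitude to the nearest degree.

Convert each endpoint to a unit vector on the sphere (x = cos φ cos λ, y = cos φ sin λ, z = sin φ).
The central angle between the endpoints is δ = arccos(p₁·p₂) ≈ 0.938 rad (53.7°). The total great-circle distance is δ·R ≈ 0.938 × 6371 ≈ 5975 km, so the target fraction is f = 1500/5975 ≈ 0.251.
Interpolate at f ≈ 0.251 with slerp weights a = sin((1−f)δ)/sin δ ≈ 0.801, b = sin(fδ)/sin δ ≈ 0.289.
p = a·p₁ + b·p₂ ≈ (0.116, 0.838, -0.533); φ = arcsin(p_z) ≈ -32.19°, λ = atan2(p_y, p_x) ≈ 82.15°.

≈ (32°S, 82°E)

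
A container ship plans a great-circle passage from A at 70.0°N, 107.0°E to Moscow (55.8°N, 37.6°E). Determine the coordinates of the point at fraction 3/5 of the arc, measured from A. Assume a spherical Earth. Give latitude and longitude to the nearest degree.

The haversine formula gives a central angle δ ≈ 0.565 rad (32.3°) between the endpoints.
Interpolate at f = 3/5 with slerp weights a = sin((1−f)δ)/sin δ ≈ 0.418, b = sin(fδ)/sin δ ≈ 0.621.
p = a·p₁ + b·p₂ ≈ (0.235, 0.350, 0.907); φ = arcsin(p_z) ≈ 65.08°, λ = atan2(p_y, p_x) ≈ 56.14°.

≈ 65°N, 56°E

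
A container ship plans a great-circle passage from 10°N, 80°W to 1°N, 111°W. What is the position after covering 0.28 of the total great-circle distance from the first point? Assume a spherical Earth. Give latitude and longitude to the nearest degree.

Convert each endpoint to a unit vector on the sphere (x = cos φ cos λ, y = cos φ sin λ, z = sin φ).
The central angle between the endpoints is δ = arccos(p₁·p₂) ≈ 0.560 rad (32.1°).
Interpolate at f = 0.28 with slerp weights a = sin((1−f)δ)/sin δ ≈ 0.739, b = sin(fδ)/sin δ ≈ 0.294.
p = a·p₁ + b·p₂ ≈ (0.021, -0.991, 0.133); φ = arcsin(p_z) ≈ 7.67°, λ = atan2(p_y, p_x) ≈ -88.79°.

≈ 8°N, 89°W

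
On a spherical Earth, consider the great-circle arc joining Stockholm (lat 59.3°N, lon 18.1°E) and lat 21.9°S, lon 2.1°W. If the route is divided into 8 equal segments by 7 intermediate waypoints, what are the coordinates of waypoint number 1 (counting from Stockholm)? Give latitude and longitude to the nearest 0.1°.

≈ lat 49.4°N, lon 13.0°E

Write both endpoints as unit vectors p₁, p₂ with components (cos φ cos λ, cos φ sin λ, sin φ).
The central angle between the endpoints is δ = arccos(p₁·p₂) ≈ 1.447 rad (82.9°).
Interpolate at f = 1/8 with slerp weights a = sin((1−f)δ)/sin δ ≈ 0.961, b = sin(fδ)/sin δ ≈ 0.181.
p = a·p₁ + b·p₂ ≈ (0.635, 0.146, 0.759); φ = arcsin(p_z) ≈ 49.37°, λ = atan2(p_y, p_x) ≈ 12.98°.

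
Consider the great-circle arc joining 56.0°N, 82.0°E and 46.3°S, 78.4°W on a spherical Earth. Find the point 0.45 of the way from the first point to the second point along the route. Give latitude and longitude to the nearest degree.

≈ 30°N, 25°W

The haversine formula gives a central angle δ ≈ 2.870 rad (164.4°) between the endpoints.
Interpolate at f = 0.45 with slerp weights a = sin((1−f)δ)/sin δ ≈ 3.726, b = sin(fδ)/sin δ ≈ 3.582.
p = a·p₁ + b·p₂ ≈ (0.788, -0.361, 0.500); φ = arcsin(p_z) ≈ 29.97°, λ = atan2(p_y, p_x) ≈ -24.61°.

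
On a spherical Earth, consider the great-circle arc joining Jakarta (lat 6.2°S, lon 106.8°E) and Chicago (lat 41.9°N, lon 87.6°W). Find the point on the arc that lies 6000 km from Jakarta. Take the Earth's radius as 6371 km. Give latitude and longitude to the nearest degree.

The haversine formula gives a central angle δ ≈ 2.480 rad (142.1°) between the endpoints. The total great-circle distance is δ·R ≈ 2.480 × 6371 ≈ 15798 km, so the target fraction is f = 6000/15798 ≈ 0.380.
Interpolate at f ≈ 0.380 with slerp weights a = sin((1−f)δ)/sin δ ≈ 1.626, b = sin(fδ)/sin δ ≈ 1.316.
p = a·p₁ + b·p₂ ≈ (-0.426, 0.569, 0.703); φ = arcsin(p_z) ≈ 44.67°, λ = atan2(p_y, p_x) ≈ 126.82°.

≈ lat 45°N, lon 127°E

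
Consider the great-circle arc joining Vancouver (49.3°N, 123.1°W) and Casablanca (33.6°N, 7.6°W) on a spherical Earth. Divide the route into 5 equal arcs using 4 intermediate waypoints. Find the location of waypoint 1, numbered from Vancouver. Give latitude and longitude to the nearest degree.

≈ 58°N, 100°W

From cos δ = sin φ₁ sin φ₂ + cos φ₁ cos φ₂ cos Δλ, the central angle is δ ≈ 1.384 rad (79.3°).
Interpolate at f = 1/5 with slerp weights a = sin((1−f)δ)/sin δ ≈ 0.910, b = sin(fδ)/sin δ ≈ 0.278.
p = a·p₁ + b·p₂ ≈ (-0.095, -0.528, 0.844); φ = arcsin(p_z) ≈ 57.57°, λ = atan2(p_y, p_x) ≈ -100.15°.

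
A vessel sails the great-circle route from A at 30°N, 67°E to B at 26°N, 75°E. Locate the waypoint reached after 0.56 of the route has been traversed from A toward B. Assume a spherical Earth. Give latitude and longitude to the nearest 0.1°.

≈ 27.8°N, 71.6°E

Convert each endpoint to a unit vector on the sphere (x = cos φ cos λ, y = cos φ sin λ, z = sin φ).
The central angle between the endpoints is δ = arccos(p₁·p₂) ≈ 0.142 rad (8.1°).
Interpolate at f = 0.56 with slerp weights a = sin((1−f)δ)/sin δ ≈ 0.441, b = sin(fδ)/sin δ ≈ 0.561.
p = a·p₁ + b·p₂ ≈ (0.280, 0.839, 0.467); φ = arcsin(p_z) ≈ 27.82°, λ = atan2(p_y, p_x) ≈ 71.55°.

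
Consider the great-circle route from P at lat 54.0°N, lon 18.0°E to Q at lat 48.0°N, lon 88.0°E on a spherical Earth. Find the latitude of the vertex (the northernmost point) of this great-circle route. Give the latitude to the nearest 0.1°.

≈ 56.9°N

The great circle lies in the plane with unit normal n̂ = (p₁ × p₂)/|p₁ × p₂|.
Here n̂_z ≈ +0.546; the vertex latitude is φ_max = arccos|n̂_z| ≈ 56.9°.
Check via Clairaut: cos φ_max = |cos φ₁| · sin C = cos(54.0°)·sin(68.2°) ≈ 0.546, again giving ≈ 56.9°.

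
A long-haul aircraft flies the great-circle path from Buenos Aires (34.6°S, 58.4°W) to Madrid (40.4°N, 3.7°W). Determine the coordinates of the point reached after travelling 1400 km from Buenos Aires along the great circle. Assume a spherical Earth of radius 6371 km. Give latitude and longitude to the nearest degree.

≈ 24°S, 50°W

Write both endpoints as unit vectors p₁, p₂ with components (cos φ cos λ, cos φ sin λ, sin φ).
The central angle between the endpoints is δ = arccos(p₁·p₂) ≈ 1.577 rad (90.3°). The total great-circle distance is δ·R ≈ 1.577 × 6371 ≈ 10045 km, so the target fraction is f = 1400/10045 ≈ 0.139.
Interpolate at f ≈ 0.139 with slerp weights a = sin((1−f)δ)/sin δ ≈ 0.977, b = sin(fδ)/sin δ ≈ 0.218.
p = a·p₁ + b·p₂ ≈ (0.587, -0.696, -0.414); φ = arcsin(p_z) ≈ -24.43°, λ = atan2(p_y, p_x) ≈ -49.84°.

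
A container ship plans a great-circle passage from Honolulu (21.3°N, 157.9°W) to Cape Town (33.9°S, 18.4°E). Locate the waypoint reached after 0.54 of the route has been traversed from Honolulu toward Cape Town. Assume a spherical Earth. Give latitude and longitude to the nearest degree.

The haversine formula gives a central angle δ ≈ 2.914 rad (167.0°) between the endpoints.
Interpolate at f = 0.54 with slerp weights a = sin((1−f)δ)/sin δ ≈ 4.323, b = sin(fδ)/sin δ ≈ 4.440.
p = a·p₁ + b·p₂ ≈ (-0.235, -0.352, -0.906); φ = arcsin(p_z) ≈ -64.96°, λ = atan2(p_y, p_x) ≈ -123.71°.

≈ (65°S, 124°W)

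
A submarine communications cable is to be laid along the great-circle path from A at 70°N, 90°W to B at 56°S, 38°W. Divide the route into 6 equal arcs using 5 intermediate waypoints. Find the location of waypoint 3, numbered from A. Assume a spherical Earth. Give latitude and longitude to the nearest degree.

Convert each endpoint to a unit vector on the sphere (x = cos φ cos λ, y = cos φ sin λ, z = sin φ).
The central angle between the endpoints is δ = arccos(p₁·p₂) ≈ 2.293 rad (131.4°).
Interpolate at f = 3/6 with slerp weights a = sin((1−f)δ)/sin δ ≈ 1.215, b = sin(fδ)/sin δ ≈ 1.215.
p = a·p₁ + b·p₂ ≈ (0.535, -0.834, 0.134); φ = arcsin(p_z) ≈ 7.73°, λ = atan2(p_y, p_x) ≈ -57.30°.

≈ 8°N, 57°W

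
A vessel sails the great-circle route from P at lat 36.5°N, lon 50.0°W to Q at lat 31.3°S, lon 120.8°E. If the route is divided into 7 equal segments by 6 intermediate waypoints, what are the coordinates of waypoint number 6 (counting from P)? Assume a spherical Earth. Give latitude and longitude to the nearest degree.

≈ lat 15°S, lon 101°E

Convert each endpoint to a unit vector on the sphere (x = cos φ cos λ, y = cos φ sin λ, z = sin φ).
The central angle between the endpoints is δ = arccos(p₁·p₂) ≈ 2.980 rad (170.8°).
Interpolate at f = 6/7 with slerp weights a = sin((1−f)δ)/sin δ ≈ 2.575, b = sin(fδ)/sin δ ≈ 3.452.
p = a·p₁ + b·p₂ ≈ (-0.180, 0.948, -0.262); φ = arcsin(p_z) ≈ -15.18°, λ = atan2(p_y, p_x) ≈ 100.75°.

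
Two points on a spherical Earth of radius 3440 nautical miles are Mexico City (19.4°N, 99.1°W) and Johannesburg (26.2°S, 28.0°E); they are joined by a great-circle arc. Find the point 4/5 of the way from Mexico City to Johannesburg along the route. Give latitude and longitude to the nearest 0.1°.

≈ (21.8°S, 0.4°W)

Convert each endpoint to a unit vector on the sphere (x = cos φ cos λ, y = cos φ sin λ, z = sin φ).
The central angle between the endpoints is δ = arccos(p₁·p₂) ≈ 2.288 rad (131.1°).
Interpolate at f = 4/5 with slerp weights a = sin((1−f)δ)/sin δ ≈ 0.586, b = sin(fδ)/sin δ ≈ 1.282.
p = a·p₁ + b·p₂ ≈ (0.928, -0.006, -0.371); φ = arcsin(p_z) ≈ -21.81°, λ = atan2(p_y, p_x) ≈ -0.35°.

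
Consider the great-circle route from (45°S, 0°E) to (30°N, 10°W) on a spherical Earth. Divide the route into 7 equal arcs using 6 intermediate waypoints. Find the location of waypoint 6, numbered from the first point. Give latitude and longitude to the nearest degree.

The haversine formula gives a central angle δ ≈ 1.319 rad (75.6°) between the endpoints.
Interpolate at f = 6/7 with slerp weights a = sin((1−f)δ)/sin δ ≈ 0.193, b = sin(fδ)/sin δ ≈ 0.934.
p = a·p₁ + b·p₂ ≈ (0.933, -0.140, 0.330); φ = arcsin(p_z) ≈ 19.29°, λ = atan2(p_y, p_x) ≈ -8.56°.

≈ (19°N, 9°W)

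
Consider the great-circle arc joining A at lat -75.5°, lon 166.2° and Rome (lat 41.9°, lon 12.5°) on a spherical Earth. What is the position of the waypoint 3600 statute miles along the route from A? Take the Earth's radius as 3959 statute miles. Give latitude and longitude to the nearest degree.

Convert each endpoint to a unit vector on the sphere (x = cos φ cos λ, y = cos φ sin λ, z = sin φ).
The central angle between the endpoints is δ = arccos(p₁·p₂) ≈ 2.521 rad (144.5°). The total great-circle distance is δ·R ≈ 2.521 × 3959 ≈ 9981 mi, so the target fraction is f = 3600/9981 ≈ 0.361.
Interpolate at f ≈ 0.361 with slerp weights a = sin((1−f)δ)/sin δ ≈ 1.719, b = sin(fδ)/sin δ ≈ 1.357.
p = a·p₁ + b·p₂ ≈ (0.568, 0.321, -0.757); φ = arcsin(p_z) ≈ -49.24°, λ = atan2(p_y, p_x) ≈ 29.48°.

≈ lat -49°, lon 29°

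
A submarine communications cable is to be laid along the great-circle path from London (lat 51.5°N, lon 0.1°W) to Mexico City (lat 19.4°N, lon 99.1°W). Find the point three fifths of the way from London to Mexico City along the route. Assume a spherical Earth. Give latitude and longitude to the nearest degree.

≈ lat 42°N, lon 72°W

Convert each endpoint to a unit vector on the sphere (x = cos φ cos λ, y = cos φ sin λ, z = sin φ).
The central angle between the endpoints is δ = arccos(p₁·p₂) ≈ 1.402 rad (80.3°).
Interpolate at f = 3/5 with slerp weights a = sin((1−f)δ)/sin δ ≈ 0.540, b = sin(fδ)/sin δ ≈ 0.756.
p = a·p₁ + b·p₂ ≈ (0.223, -0.705, 0.673); φ = arcsin(p_z) ≈ 42.33°, λ = atan2(p_y, p_x) ≈ -72.44°.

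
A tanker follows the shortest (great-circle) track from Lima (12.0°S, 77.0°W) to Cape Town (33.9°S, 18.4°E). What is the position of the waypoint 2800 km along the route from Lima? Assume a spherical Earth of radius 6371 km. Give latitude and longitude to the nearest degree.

≈ 25°S, 54°W

Write both endpoints as unit vectors p₁, p₂ with components (cos φ cos λ, cos φ sin λ, sin φ).
The central angle between the endpoints is δ = arccos(p₁·p₂) ≈ 1.531 rad (87.7°). The total great-circle distance is δ·R ≈ 1.531 × 6371 ≈ 9755 km, so the target fraction is f = 2800/9755 ≈ 0.287.
Interpolate at f ≈ 0.287 with slerp weights a = sin((1−f)δ)/sin δ ≈ 0.888, b = sin(fδ)/sin δ ≈ 0.426.
p = a·p₁ + b·p₂ ≈ (0.531, -0.735, -0.422); φ = arcsin(p_z) ≈ -24.97°, λ = atan2(p_y, p_x) ≈ -54.16°.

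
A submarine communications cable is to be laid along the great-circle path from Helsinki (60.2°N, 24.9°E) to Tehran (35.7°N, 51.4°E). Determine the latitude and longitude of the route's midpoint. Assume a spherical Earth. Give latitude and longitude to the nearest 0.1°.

The haversine formula gives a central angle δ ≈ 0.521 rad (29.8°) between the endpoints.
Interpolate at f = 1/2 with slerp weights a = sin((1−f)δ)/sin δ ≈ 0.517, b = sin(fδ)/sin δ ≈ 0.517.
p = a·p₁ + b·p₂ ≈ (0.495, 0.437, 0.751); φ = arcsin(p_z) ≈ 48.67°, λ = atan2(p_y, p_x) ≈ 41.39°.

≈ 48.7°N, 41.4°E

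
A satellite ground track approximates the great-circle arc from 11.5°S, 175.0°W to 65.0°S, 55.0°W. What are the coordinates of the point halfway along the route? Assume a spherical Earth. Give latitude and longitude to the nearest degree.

Write both endpoints as unit vectors p₁, p₂ with components (cos φ cos λ, cos φ sin λ, sin φ).
The central angle between the endpoints is δ = arccos(p₁·p₂) ≈ 1.597 rad (91.5°).
Interpolate at f = 1/2 with slerp weights a = sin((1−f)δ)/sin δ ≈ 0.717, b = sin(fδ)/sin δ ≈ 0.717.
p = a·p₁ + b·p₂ ≈ (-0.526, -0.309, -0.792); φ = arcsin(p_z) ≈ -52.41°, λ = atan2(p_y, p_x) ≈ -149.54°.

≈ 52°S, 150°W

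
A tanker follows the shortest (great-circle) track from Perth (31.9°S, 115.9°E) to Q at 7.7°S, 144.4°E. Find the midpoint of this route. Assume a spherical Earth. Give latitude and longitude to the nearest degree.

Convert each endpoint to a unit vector on the sphere (x = cos φ cos λ, y = cos φ sin λ, z = sin φ).
The central angle between the endpoints is δ = arccos(p₁·p₂) ≈ 0.626 rad (35.9°).
Interpolate at f = 1/2 with slerp weights a = sin((1−f)δ)/sin δ ≈ 0.526, b = sin(fδ)/sin δ ≈ 0.526.
p = a·p₁ + b·p₂ ≈ (-0.618, 0.705, -0.348); φ = arcsin(p_z) ≈ -20.37°, λ = atan2(p_y, p_x) ≈ 131.27°.

≈ 20°S, 131°E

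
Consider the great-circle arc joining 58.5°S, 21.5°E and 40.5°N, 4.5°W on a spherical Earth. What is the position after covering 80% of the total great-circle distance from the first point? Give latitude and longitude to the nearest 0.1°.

≈ 20.7°N, 0.5°E

The haversine formula gives a central angle δ ≈ 1.769 rad (101.3°) between the endpoints.
Interpolate at f = 0.80 with slerp weights a = sin((1−f)δ)/sin δ ≈ 0.353, b = sin(fδ)/sin δ ≈ 1.008.
p = a·p₁ + b·p₂ ≈ (0.936, 0.008, 0.353); φ = arcsin(p_z) ≈ 20.68°, λ = atan2(p_y, p_x) ≈ 0.46°.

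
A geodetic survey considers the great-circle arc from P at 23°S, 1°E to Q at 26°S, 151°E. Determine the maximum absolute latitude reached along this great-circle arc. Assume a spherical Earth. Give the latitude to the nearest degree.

The great circle lies in the plane with unit normal n̂ = (p₁ × p₂)/|p₁ × p₂|.
Here n̂_z ≈ +0.493; the vertex latitude is φ_max = arccos|n̂_z| ≈ 60.4°.
Check via Clairaut: cos φ_max = |cos φ₁| · sin C = cos(23.0°)·sin(147.6°) ≈ 0.493, again giving ≈ 60.4°.

≈ 60°S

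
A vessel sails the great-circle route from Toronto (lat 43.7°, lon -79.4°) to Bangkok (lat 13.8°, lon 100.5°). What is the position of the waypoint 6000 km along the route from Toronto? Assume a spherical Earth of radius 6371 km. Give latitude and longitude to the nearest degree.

Convert each endpoint to a unit vector on the sphere (x = cos φ cos λ, y = cos φ sin λ, z = sin φ).
The central angle between the endpoints is δ = arccos(p₁·p₂) ≈ 2.138 rad (122.5°). The total great-circle distance is δ·R ≈ 2.138 × 6371 ≈ 13621 km, so the target fraction is f = 6000/13621 ≈ 0.440.
Interpolate at f ≈ 0.440 with slerp weights a = sin((1−f)δ)/sin δ ≈ 1.103, b = sin(fδ)/sin δ ≈ 0.959.
p = a·p₁ + b·p₂ ≈ (-0.023, 0.131, 0.991); φ = arcsin(p_z) ≈ 82.34°, λ = atan2(p_y, p_x) ≈ 99.90°.

≈ lat 82°, lon 100°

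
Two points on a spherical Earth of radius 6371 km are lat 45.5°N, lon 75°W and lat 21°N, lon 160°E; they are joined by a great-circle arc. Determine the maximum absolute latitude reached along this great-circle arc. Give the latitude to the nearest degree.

≈ 57°N

The great circle lies in the plane with unit normal n̂ = (p₁ × p₂)/|p₁ × p₂|.
Here n̂_z ≈ -0.540; the vertex latitude is φ_max = arccos|n̂_z| ≈ 57.3°.
Check via Clairaut: cos φ_max = |cos φ₁| · sin C = cos(45.5°)·sin(50.4°) ≈ 0.540, again giving ≈ 57.3°.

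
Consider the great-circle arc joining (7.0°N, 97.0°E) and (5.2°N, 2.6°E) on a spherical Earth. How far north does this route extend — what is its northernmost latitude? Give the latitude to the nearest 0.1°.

≈ 9.0°N

The great circle lies in the plane with unit normal n̂ = (p₁ × p₂)/|p₁ × p₂|.
Here n̂_z ≈ -0.988; the vertex latitude is φ_max = arccos|n̂_z| ≈ 9.0°.
Check via Clairaut: cos φ_max = |cos φ₁| · sin C = cos(7.0°)·sin(84.3°) ≈ 0.988, again giving ≈ 9.0°.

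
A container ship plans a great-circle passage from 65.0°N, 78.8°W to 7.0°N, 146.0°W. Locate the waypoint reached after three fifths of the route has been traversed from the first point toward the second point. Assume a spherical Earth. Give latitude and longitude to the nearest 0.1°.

Convert each endpoint to a unit vector on the sphere (x = cos φ cos λ, y = cos φ sin λ, z = sin φ).
The central angle between the endpoints is δ = arccos(p₁·p₂) ≈ 1.294 rad (74.2°).
Interpolate at f = 3/5 with slerp weights a = sin((1−f)δ)/sin δ ≈ 0.514, b = sin(fδ)/sin δ ≈ 0.729.
p = a·p₁ + b·p₂ ≈ (-0.557, -0.618, 0.555); φ = arcsin(p_z) ≈ 33.71°, λ = atan2(p_y, p_x) ≈ -132.06°.

≈ 33.7°N, 132.1°W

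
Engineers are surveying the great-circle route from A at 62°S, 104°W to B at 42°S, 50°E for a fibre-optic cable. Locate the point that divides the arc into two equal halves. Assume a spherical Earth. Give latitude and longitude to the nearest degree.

Write both endpoints as unit vectors p₁, p₂ with components (cos φ cos λ, cos φ sin λ, sin φ).
The central angle between the endpoints is δ = arccos(p₁·p₂) ≈ 1.290 rad (73.9°).
Interpolate at f = 1/2 with slerp weights a = sin((1−f)δ)/sin δ ≈ 0.626, b = sin(fδ)/sin δ ≈ 0.626.
p = a·p₁ + b·p₂ ≈ (0.228, 0.071, -0.971); φ = arcsin(p_z) ≈ -76.19°, λ = atan2(p_y, p_x) ≈ 17.35°.

≈ 76°S, 17°E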